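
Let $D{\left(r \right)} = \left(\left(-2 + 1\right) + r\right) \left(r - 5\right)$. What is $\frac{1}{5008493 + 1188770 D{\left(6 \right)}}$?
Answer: $\frac{1}{10952343} \approx 9.1305 \cdot 10^{-8}$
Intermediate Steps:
$D{\left(r \right)} = \left(-1 + r\right) \left(-5 + r\right)$
$\frac{1}{5008493 + 1188770 D{\left(6 \right)}} = \frac{1}{5008493 + 1188770 \left(5 + 6^{2} - 36\right)} = \frac{1}{5008493 + 1188770 \left(5 + 36 - 36\right)} = \frac{1}{5008493 + 1188770 \cdot 5} = \frac{1}{5008493 + 5943850} = \frac{1}{10952343}$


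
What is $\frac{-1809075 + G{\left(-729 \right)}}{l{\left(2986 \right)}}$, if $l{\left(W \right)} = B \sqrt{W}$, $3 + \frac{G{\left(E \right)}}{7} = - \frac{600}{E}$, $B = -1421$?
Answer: $\frac{219804464 \sqrt{2986}}{515537379} \approx 23.298$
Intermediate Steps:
$G{\left(E \right)} = -21 - \frac{4200}{E}$ ($G{\left(E \right)} = -21 + 7 \left(- \frac{600}{E}\right) = -21 - \frac{4200}{E}$)
$l{\left(W \right)} = - 1421 \sqrt{W}$
$\frac{-1809075 + G{\left(-729 \right)}}{l{\left(2986 \right)}} = \frac{-1809075 - \left(21 + \frac{4200}{-729}\right)}{\left(-1421\right) \sqrt{2986}} = \left(-1809075 - \frac{3703}{243}\right) \left(- \frac{\sqrt{2986}}{4243106}\right) = - \frac{439608928 \left(- \frac{\sqrt{2986}}{4243106}\right)}{243} = \frac{219804464 \sqrt{2986}}{515537379}$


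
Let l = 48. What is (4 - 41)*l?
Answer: -1776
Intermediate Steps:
(4 - 41)*l = (4 - 41)*48 = -37*48 = -1776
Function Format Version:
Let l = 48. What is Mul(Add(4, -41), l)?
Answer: -1776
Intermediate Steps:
Mul(Add(4, -41), l) = Mul(Add(4, -41), 48) = Mul(-37, 48) = -1776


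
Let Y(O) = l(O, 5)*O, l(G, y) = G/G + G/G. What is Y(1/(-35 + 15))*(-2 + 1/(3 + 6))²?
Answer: -289/810 ≈ -0.35679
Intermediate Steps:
l(G, y) = 2 (l(G, y) = 1 + 1 = 2)
Y(O) = 2*O
Y(1/(-35 + 15))*(-2 + 1/(3 + 6))² = (2/(-35 + 15))*(-2 + 1/(3 + 6))² = (2/(-20))*(-2 + 1/9)² = (2*(-1/20))*(-2 + ⅑)² = -(-17/9)²/10 = -⅒*289/81 = -289/810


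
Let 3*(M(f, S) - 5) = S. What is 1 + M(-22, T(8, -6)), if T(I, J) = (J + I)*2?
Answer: 22/3 ≈ 7.3333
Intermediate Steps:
T(I, J) = 2*I + 2*J (T(I, J) = (I + J)*2 = 2*I + 2*J)
M(f, S) = 5 + S/3
1 + M(-22, T(8, -6)) = 1 + (5 + (2*8 + 2*(-6))/3) = 1 + (5 + (16 - 12)/3) = 1 + (5 + (⅓)*4) = 1 + (5 + 4/3) = 1 + 19/3 = 22/3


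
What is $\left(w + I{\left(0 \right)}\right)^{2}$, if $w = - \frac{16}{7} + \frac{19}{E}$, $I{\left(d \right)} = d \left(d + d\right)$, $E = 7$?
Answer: $\frac{9}{49} \approx 0.18367$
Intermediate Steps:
$I{\left(d \right)} = 2 d^{2}$ ($I{\left(d \right)} = d 2 d = 2 d^{2}$)
$w = \frac{3}{7}$ ($w = - \frac{16}{7} + \frac{19}{7} = \frac{3}{7} \approx 0.42857$)
$\left(w + I{\left(0 \right)}\right)^{2} = \left(\frac{3}{7} + 2 \cdot 0^{2}\right)^{2} = \left(\frac{3}{7} + 2 \cdot 0\right)^{2} = \left(\frac{3}{7} + 0\right)^{2} = \left(\frac{3}{7}\right)^{2} = \frac{9}{49}$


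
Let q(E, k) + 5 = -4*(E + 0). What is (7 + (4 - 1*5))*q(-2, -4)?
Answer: 18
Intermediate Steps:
q(E, k) = -5 - 4*E (q(E, k) = -5 - 4*(E + 0) = -5 - 4*E)
(7 + (4 - 1*5))*q(-2, -4) = (7 + (4 - 1*5))*(-5 - 4*(-2)) = (7 + (4 - 5))*(-5 + 8) = (7 - 1)*3 = 6*3 = 18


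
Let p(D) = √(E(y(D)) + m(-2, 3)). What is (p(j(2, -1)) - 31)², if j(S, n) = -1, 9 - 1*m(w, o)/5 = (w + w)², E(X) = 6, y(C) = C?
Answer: (31 - I*√29)² ≈ 932.0 - 333.88*I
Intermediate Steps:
m(w, o) = 45 - 20*w² (m(w, o) = 45 - 5*(w + w)² = 45 - 5*4*w² = 45 - 20*w²)
p(D) = I*√29 (p(D) = √(6 + (45 - 20*(-2)²)) = √(6 + (45 - 20*4)) = √(6 + (45 - 80)) = √(6 - 35) = √(-29) = I*√29)
(p(j(2, -1)) - 31)² = (I*√29 - 31)² = (-31 + I*√29)²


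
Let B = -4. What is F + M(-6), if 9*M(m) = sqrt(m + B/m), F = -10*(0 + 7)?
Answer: -70 + 4*I*sqrt(3)/27 ≈ -70.0 + 0.2566*I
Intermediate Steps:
F = -70 (F = -10*7 = -70)
M(m) = sqrt(m - 4/m)/9
F + M(-6) = -70 + sqrt(-6 - 4/(-6))/9 = -70 + sqrt(-6 - 4*(-1/6))/9 = -70 + sqrt(-6 + 2/3)/9 = -70 + sqrt(-16/3)/9 = -70 + (4*I*sqrt(3)/3)/9 = -70 + 4*I*sqrt(3)/27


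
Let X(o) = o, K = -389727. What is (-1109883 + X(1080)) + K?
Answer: -1498530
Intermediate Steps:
(-1109883 + X(1080)) + K = (-1109883 + 1080) - 389727 = -1108803 - 389727 = -1498530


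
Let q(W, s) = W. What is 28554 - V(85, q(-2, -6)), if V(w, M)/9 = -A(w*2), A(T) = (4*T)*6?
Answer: 65274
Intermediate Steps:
A(T) = 24*T
V(w, M) = -432*w (V(w, M) = 9*(-24*w*2) = 9*(-24*2*w) = 9*(-48*w) = -432*w)
28554 - V(85, q(-2, -6)) = 28554 - (-432)*85 = 28554 - 1*(-36720) = 28554 + 36720 = 65274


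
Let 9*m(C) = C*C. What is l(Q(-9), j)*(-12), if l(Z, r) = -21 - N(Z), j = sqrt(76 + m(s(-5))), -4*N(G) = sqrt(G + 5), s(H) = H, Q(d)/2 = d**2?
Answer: 252 - 3*sqrt(167) ≈ 213.23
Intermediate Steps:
Q(d) = 2*d**2
N(G) = -sqrt(5 + G)/4 (N(G) = -sqrt(G + 5)/4 = -sqrt(5 + G)/4)
m(C) = C**2/9 (m(C) = (C*C)/9 = C**2/9)
j = sqrt(709)/3 (j = sqrt(76 + (1/9)*(-5)**2) = sqrt(76 + (1/9)*25) = sqrt(76 + 25/9) = sqrt(709/9) = sqrt(709)/3 ≈ 8.8757)
l(Z, r) = -21 + sqrt(5 + Z)/4 (l(Z, r) = -21 - (-1)*sqrt(5 + Z)/4 = -21 + sqrt(5 + Z)/4)
l(Q(-9), j)*(-12) = (-21 + sqrt(5 + 2*(-9)**2)/4)*(-12) = (-21 + sqrt(5 + 2*81)/4)*(-12) = (-21 + sqrt(5 + 162)/4)*(-12) = (-21 + sqrt(167)/4)*(-12) = 252 - 3*sqrt(167)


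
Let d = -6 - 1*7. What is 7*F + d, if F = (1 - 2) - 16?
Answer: -132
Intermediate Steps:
d = -13 (d = -6 - 7 = -13)
F = -17 (F = -1 - 16 = -17)
7*F + d = 7*(-17) - 13 = -119 - 13 = -132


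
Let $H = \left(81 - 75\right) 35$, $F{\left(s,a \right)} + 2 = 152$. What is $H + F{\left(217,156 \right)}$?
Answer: $360$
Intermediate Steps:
$F{\left(s,a \right)} = 150$ ($F{\left(s,a \right)} = -2 + 152 = 150$)
$H = 210$ ($H = 6 \cdot 35 = 210$)
$H + F{\left(217,156 \right)} = 210 + 150 = 360$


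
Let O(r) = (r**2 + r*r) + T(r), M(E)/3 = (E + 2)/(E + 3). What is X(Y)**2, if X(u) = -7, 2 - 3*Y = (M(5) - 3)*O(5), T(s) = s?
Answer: 49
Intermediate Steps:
M(E) = 3*(2 + E)/(3 + E) (M(E) = 3*((E + 2)/(E + 3)) = 3*((2 + E)/(3 + E)) = 3*(2 + E)/(3 + E))
O(r) = r + 2*r**2 (O(r) = (r**2 + r*r) + r = (r**2 + r**2) + r = 2*r**2 + r = r + 2*r**2)
Y = 181/24 (Y = 2/3 - (3*(2 + 5)/(3 + 5) - 3)*5*(1 + 2*5)/3 = 2/3 - (3*7/8 - 3)*5*(1 + 10)/3 = 2/3 - (3*(1/8)*7 - 3)*5*11/3 = 2/3 - (21/8 - 3)*55/3 = 2/3 - (-1)*55/8 = 2/3 - 1/3*(-165/8) = 2/3 + 55/8 = 181/24 ≈ 7.5417)
X(Y)**2 = (-7)**2 = 49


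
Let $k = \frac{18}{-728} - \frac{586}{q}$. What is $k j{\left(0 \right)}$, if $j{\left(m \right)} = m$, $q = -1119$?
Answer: $0$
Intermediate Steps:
$k = \frac{203233}{407316}$ ($k = \frac{18}{-728} - \frac{586}{-1119} = 18 \left(- \frac{1}{728}\right) - - \frac{586}{1119} = - \frac{9}{364} + \frac{586}{1119} = \frac{203233}{407316} \approx 0.49896$)
$k j{\left(0 \right)} = \frac{203233}{407316} \cdot 0 = 0$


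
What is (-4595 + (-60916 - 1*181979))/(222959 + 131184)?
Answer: -247490/354143 ≈ -0.69884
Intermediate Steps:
(-4595 + (-60916 - 1*181979))/(222959 + 131184) = (-4595 + (-60916 - 181979))/354143 = (-4595 - 242895)*(1/354143) = -247490*1/354143 = -247490/354143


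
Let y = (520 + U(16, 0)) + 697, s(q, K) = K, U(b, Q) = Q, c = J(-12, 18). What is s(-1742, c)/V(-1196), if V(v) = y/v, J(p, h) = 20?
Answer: -23920/1217 ≈ -19.655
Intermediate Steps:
c = 20
y = 1217 (y = (520 + 0) + 697 = 520 + 697 = 1217)
V(v) = 1217/v
s(-1742, c)/V(-1196) = 20/((1217/(-1196))) = 20/((1217*(-1/1196))) = 20/(-1217/1196) = 20*(-1196/1217) = -23920/1217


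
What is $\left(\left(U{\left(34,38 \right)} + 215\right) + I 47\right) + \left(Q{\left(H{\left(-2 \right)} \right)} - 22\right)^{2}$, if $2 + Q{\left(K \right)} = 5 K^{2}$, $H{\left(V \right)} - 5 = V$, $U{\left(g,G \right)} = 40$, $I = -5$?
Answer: $461$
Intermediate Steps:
$H{\left(V \right)} = 5 + V$
$Q{\left(K \right)} = -2 + 5 K^{2}$
$\left(\left(U{\left(34,38 \right)} + 215\right) + I 47\right) + \left(Q{\left(H{\left(-2 \right)} \right)} - 22\right)^{2} = \left(\left(40 + 215\right) - 235\right) + \left(\left(-2 + 5 \left(5 - 2\right)^{2}\right) - 22\right)^{2} = \left(255 - 235\right) + \left(\left(-2 + 5 \cdot 3^{2}\right) - 22\right)^{2} = 20 + \left(\left(-2 + 5 \cdot 9\right) - 22\right)^{2} = 20 + \left(\left(-2 + 45\right) - 22\right)^{2} = 20 + \left(43 - 22\right)^{2} = 20 + 21^{2} = 20 + 441 = 461$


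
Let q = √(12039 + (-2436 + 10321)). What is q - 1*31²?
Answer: -961 + 2*√4981 ≈ -819.85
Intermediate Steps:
q = 2*√4981 (q = √(12039 + 7885) = √19924 = 2*√4981 ≈ 141.15)
q - 1*31² = 2*√4981 - 1*31² = 2*√4981 - 1*961 = 2*√4981 - 961 = -961 + 2*√4981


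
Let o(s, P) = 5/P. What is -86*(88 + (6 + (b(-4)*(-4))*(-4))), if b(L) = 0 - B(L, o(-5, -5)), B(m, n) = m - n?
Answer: -12212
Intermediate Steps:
b(L) = -1 - L (b(L) = 0 - (L - 5/(-5)) = 0 - (L - 5*(-1)/5) = 0 - (L - 1*(-1)) = 0 - (L + 1) = 0 - (1 + L) = 0 + (-1 - L) = -1 - L)
-86*(88 + (6 + (b(-4)*(-4))*(-4))) = -86*(88 + (6 + ((-1 - 1*(-4))*(-4))*(-4))) = -86*(88 + (6 + ((-1 + 4)*(-4))*(-4))) = -86*(88 + (6 + (3*(-4))*(-4))) = -86*(88 + (6 - 12*(-4))) = -86*(88 + (6 + 48)) = -86*(88 + 54) = -86*142 = -12212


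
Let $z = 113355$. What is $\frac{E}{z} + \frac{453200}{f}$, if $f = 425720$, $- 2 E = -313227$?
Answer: $\frac{655811029}{268097170} \approx 2.4462$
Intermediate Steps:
$E = \frac{313227}{2}$ ($E = \left(- \frac{1}{2}\right) \left(-313227\right) = \frac{313227}{2} \approx 1.5661 \cdot 10^{5}$)
$\frac{E}{z} + \frac{453200}{f} = \frac{313227}{2 \cdot 113355} + \frac{453200}{425720} = \frac{313227}{2} \cdot \frac{1}{113355} + 453200 \cdot \frac{1}{425720} = \frac{34803}{25190} + \frac{11330}{10643} = \frac{655811029}{268097170}$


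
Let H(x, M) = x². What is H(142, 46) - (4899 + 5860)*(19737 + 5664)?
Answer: -273269195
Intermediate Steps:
H(142, 46) - (4899 + 5860)*(19737 + 5664) = 142² - (4899 + 5860)*(19737 + 5664) = 20164 - 10759*25401 = 20164 - 1*273289359 = 20164 - 273289359 = -273269195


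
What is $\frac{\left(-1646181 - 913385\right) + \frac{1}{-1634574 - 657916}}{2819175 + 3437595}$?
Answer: $- \frac{1955926486447}{4781194219100} \approx -0.40909$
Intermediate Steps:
$\frac{\left(-1646181 - 913385\right) + \frac{1}{-1634574 - 657916}}{2819175 + 3437595} = \frac{\left(-1646181 - 913385\right) + \frac{1}{-1634574 - 657916}}{6256770} = \left(-2559566 + \frac{1}{-2292490}\right) \frac{1}{6256770} = \left(-2559566 - \frac{1}{2292490}\right) \frac{1}{6256770} = \left(- \frac{5867779459341}{2292490}\right) \frac{1}{6256770} = - \frac{1955926486447}{4781194219100}$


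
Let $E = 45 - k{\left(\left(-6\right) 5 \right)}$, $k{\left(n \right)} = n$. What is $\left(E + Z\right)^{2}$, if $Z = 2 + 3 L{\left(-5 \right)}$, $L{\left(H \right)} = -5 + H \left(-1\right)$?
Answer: $5929$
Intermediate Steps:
$L{\left(H \right)} = -5 - H$
$Z = 2$ ($Z = 2 + 3 \left(-5 - -5\right) = 2 + 3 \left(-5 + 5\right) = 2 + 3 \cdot 0 = 2 + 0 = 2$)
$E = 75$ ($E = 45 - \left(-6\right) 5 = 45 - -30 = 45 + 30 = 75$)
$\left(E + Z\right)^{2} = \left(75 + 2\right)^{2} = 77^{2} = 5929$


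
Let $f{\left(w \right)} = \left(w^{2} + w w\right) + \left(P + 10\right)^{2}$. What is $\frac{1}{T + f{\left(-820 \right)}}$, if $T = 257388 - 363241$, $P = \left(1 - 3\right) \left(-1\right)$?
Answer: $\frac{1}{1239091} \approx 8.0704 \cdot 10^{-7}$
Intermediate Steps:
$P = 2$ ($P = \left(-2\right) \left(-1\right) = 2$)
$T = -105853$ ($T = 257388 - 363241 = -105853$)
$f{\left(w \right)} = 144 + 2 w^{2}$ ($f{\left(w \right)} = \left(w^{2} + w w\right) + \left(2 + 10\right)^{2} = \left(w^{2} + w^{2}\right) + 12^{2} = 2 w^{2} + 144 = 144 + 2 w^{2}$)
$\frac{1}{T + f{\left(-820 \right)}} = \frac{1}{-105853 + \left(144 + 2 \left(-820\right)^{2}\right)} = \frac{1}{-105853 + \left(144 + 2 \cdot 672400\right)} = \frac{1}{-105853 + \left(144 + 1344800\right)} = \frac{1}{-105853 + 1344944} = \frac{1}{1239091}$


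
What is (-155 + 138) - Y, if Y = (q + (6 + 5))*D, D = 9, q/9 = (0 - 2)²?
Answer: -440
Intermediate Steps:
q = 36 (q = 9*(0 - 2)² = 9*(-2)² = 9*4 = 36)
Y = 423 (Y = (36 + (6 + 5))*9 = (36 + 11)*9 = 47*9 = 423)
(-155 + 138) - Y = (-155 + 138) - 1*423 = -17 - 423 = -440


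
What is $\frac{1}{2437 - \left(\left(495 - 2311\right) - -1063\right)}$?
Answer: $\frac{1}{3190} \approx 0.00031348$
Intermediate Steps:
$\frac{1}{2437 - \left(\left(495 - 2311\right) - -1063\right)} = \frac{1}{2437 - \left(-1816 + 1063\right)} = \frac{1}{2437 - -753} = \frac{1}{2437 + 753} = \frac{1}{3190}$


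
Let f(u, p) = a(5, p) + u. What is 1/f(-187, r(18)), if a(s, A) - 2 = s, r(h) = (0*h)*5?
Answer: -1/180 ≈ -0.0055556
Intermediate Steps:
r(h) = 0 (r(h) = 0*5 = 0)
a(s, A) = 2 + s
f(u, p) = 7 + u (f(u, p) = (2 + 5) + u = 7 + u)
1/f(-187, r(18)) = 1/(7 - 187) = 1/(-180) = -1/180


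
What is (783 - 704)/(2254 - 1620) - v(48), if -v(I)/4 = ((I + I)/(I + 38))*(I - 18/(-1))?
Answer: 8037445/27262 ≈ 294.82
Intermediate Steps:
v(I) = -8*I*(18 + I)/(38 + I) (v(I) = -4*(I + I)/(I + 38)*(I - 18/(-1)) = -4*(2*I)/(38 + I)*(I - 18*(-1)) = -4*2*I/(38 + I)*(I + 18) = -4*2*I/(38 + I)*(18 + I) = -8*I*(18 + I)/(38 + I))
(783 - 704)/(2254 - 1620) - v(48) = (783 - 704)/(2254 - 1620) - (-8)*48*(18 + 48)/(38 + 48) = 79/634 - (-8)*48*66/86 = 79*(1/634) - (-8)*48*66/86 = 79/634 - 1*(-12672/43) = 79/634 + 12672/43 = 8037445/27262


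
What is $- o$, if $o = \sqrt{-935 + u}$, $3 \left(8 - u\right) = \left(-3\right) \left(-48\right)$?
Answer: $- 5 i \sqrt{39} \approx - 31.225 i$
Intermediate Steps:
$u = -40$ ($u = 8 - \frac{\left(-3\right) \left(-48\right)}{3} = 8 - 48 = -40$)
$o = 5 i \sqrt{39}$ ($o = \sqrt{-935 - 40} = \sqrt{-975} = 5 i \sqrt{39} \approx 31.225 i$)
$- o = - 5 i \sqrt{39}$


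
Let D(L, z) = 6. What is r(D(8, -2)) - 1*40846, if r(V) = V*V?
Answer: -40810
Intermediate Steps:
r(V) = V²
r(D(8, -2)) - 1*40846 = 6² - 1*40846 = 36 - 40846 = -40810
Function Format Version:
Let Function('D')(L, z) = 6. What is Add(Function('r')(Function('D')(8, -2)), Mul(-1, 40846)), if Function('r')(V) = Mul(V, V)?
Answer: -40810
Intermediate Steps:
Function('r')(V) = Pow(V, 2)
Add(Function('r')(Function('D')(8, -2)), Mul(-1, 40846)) = Add(Pow(6, 2), Mul(-1, 40846)) = Add(36, -40846) = -40810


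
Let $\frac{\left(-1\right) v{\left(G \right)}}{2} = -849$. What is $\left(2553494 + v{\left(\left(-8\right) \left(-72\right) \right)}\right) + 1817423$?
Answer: $4372615$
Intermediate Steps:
$v{\left(G \right)} = 1698$ ($v{\left(G \right)} = \left(-2\right) \left(-849\right) = 1698$)
$\left(2553494 + v{\left(\left(-8\right) \left(-72\right) \right)}\right) + 1817423 = \left(2553494 + 1698\right) + 1817423 = 2555192 + 1817423 = 4372615$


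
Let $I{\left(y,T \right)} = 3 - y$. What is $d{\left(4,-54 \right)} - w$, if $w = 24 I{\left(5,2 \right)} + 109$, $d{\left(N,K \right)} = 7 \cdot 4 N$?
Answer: $51$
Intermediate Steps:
$d{\left(N,K \right)} = 28 N$
$w = 61$ ($w = 24 \left(3 - 5\right) + 109 = 24 \left(-2\right) + 109 = -48 + 109 = 61$)
$d{\left(4,-54 \right)} - w = 28 \cdot 4 - 61 = 112 - 61 = 51$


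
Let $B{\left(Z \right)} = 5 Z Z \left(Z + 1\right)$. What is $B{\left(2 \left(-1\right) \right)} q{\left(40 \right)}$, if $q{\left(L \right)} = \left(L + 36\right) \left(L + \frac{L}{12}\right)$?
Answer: $- \frac{197600}{3} \approx -65867.0$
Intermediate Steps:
$q{\left(L \right)} = \frac{13 L \left(36 + L\right)}{12}$ ($q{\left(L \right)} = \left(36 + L\right) \left(L + L \frac{1}{12}\right) = \left(36 + L\right) \left(L + \frac{L}{12}\right) = \left(36 + L\right) \frac{13 L}{12} = \frac{13 L \left(36 + L\right)}{12}$)
$B{\left(Z \right)} = 5 Z^{2} \left(1 + Z\right)$ ($B{\left(Z \right)} = 5 Z Z \left(1 + Z\right) = 5 Z^{2} \left(1 + Z\right)$)
$B{\left(2 \left(-1\right) \right)} q{\left(40 \right)} = 5 \left(2 \left(-1\right)\right)^{2} \left(1 + 2 \left(-1\right)\right) \frac{13}{12} \cdot 40 \left(36 + 40\right) = 5 \left(-2\right)^{2} \left(1 - 2\right) \frac{13}{12} \cdot 40 \cdot 76 = 5 \cdot 4 \left(-1\right) \frac{9880}{3} = \left(-20\right) \frac{9880}{3} = - \frac{197600}{3}$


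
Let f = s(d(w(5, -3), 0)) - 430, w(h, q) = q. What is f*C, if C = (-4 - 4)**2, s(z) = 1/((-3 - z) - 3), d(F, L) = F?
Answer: -82624/3 ≈ -27541.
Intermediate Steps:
s(z) = 1/(-6 - z)
f = -1291/3 (f = -1/(6 - 3) - 430 = -1/3 - 430 = -1291/3 ≈ -430.33)
C = 64 (C = (-8)**2 = 64)
f*C = -1291/3*64 = -82624/3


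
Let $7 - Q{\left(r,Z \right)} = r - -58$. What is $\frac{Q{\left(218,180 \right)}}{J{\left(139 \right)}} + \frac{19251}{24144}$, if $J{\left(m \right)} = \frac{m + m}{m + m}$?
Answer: $- \frac{2158495}{8048} \approx -268.2$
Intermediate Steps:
$Q{\left(r,Z \right)} = -51 - r$ ($Q{\left(r,Z \right)} = 7 - \left(r - -58\right) = 7 - \left(r + 58\right) = 7 - \left(58 + r\right) = -51 - r$)
$J{\left(m \right)} = 1$ ($J{\left(m \right)} = \frac{2 m}{2 m} = 2 m \frac{1}{2 m} = 1$)
$\frac{Q{\left(218,180 \right)}}{J{\left(139 \right)}} + \frac{19251}{24144} = \frac{-51 - 218}{1} + \frac{19251}{24144} = \left(-51 - 218\right) 1 + 19251 \cdot \frac{1}{24144} = \left(-269\right) 1 + \frac{6417}{8048} = -269 + \frac{6417}{8048} = - \frac{2158495}{8048}$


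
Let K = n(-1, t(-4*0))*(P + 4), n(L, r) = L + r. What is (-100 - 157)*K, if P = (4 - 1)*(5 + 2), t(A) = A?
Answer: 6425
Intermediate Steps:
P = 21 (P = 3*7 = 21)
K = -25 (K = (-1 - 4*0)*(21 + 4) = (-1 + 0)*25 = -1*25 = -25)
(-100 - 157)*K = (-100 - 157)*(-25) = -257*(-25) = 6425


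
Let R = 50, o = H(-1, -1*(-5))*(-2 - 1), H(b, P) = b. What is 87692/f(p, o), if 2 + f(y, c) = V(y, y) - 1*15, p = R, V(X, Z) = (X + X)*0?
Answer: -87692/17 ≈ -5158.4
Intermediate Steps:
V(X, Z) = 0 (V(X, Z) = (2*X)*0 = 0)
o = 3 (o = -(-2 - 1) = -1*(-3) = 3)
p = 50
f(y, c) = -17 (f(y, c) = -2 + (0 - 1*15) = -2 + (0 - 15) = -2 - 15 = -17)
87692/f(p, o) = 87692/(-17) = 87692*(-1/17) = -87692/17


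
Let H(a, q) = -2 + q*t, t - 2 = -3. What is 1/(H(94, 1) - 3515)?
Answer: -1/3518 ≈ -0.00028425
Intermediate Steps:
t = -1 (t = 2 - 3 = -1)
H(a, q) = -2 - q (H(a, q) = -2 + q*(-1) = -2 - q)
1/(H(94, 1) - 3515) = 1/((-2 - 1*1) - 3515) = 1/((-2 - 1) - 3515) = 1/(-3 - 3515) = 1/(-3518) = -1/3518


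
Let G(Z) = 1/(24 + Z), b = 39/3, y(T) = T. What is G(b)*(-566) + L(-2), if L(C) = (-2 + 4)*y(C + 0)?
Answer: -714/37 ≈ -19.297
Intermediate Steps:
L(C) = 2*C (L(C) = (-2 + 4)*(C + 0) = 2*C)
b = 13 (b = 39*(⅓) = 13)
G(b)*(-566) + L(-2) = -566/(24 + 13) + 2*(-2) = -566/37 - 4 = -714/37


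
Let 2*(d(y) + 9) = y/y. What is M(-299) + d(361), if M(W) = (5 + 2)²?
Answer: 81/2 ≈ 40.500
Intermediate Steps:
d(y) = -17/2 (d(y) = -9 + (y/y)/2 = -9 + (½)*1 = -9 + ½ = -17/2)
M(W) = 49 (M(W) = 7² = 49)
M(-299) + d(361) = 49 - 17/2 = 81/2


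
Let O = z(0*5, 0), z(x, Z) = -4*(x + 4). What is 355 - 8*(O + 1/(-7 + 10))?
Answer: 1441/3 ≈ 480.33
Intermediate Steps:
z(x, Z) = -16 - 4*x (z(x, Z) = -4*(4 + x) = -16 - 4*x)
O = -16 (O = -16 - 0*5 = -16 - 4*0 = -16 + 0 = -16)
355 - 8*(O + 1/(-7 + 10)) = 355 - 8*(-16 + 1/(-7 + 10)) = 355 - 8*(-16 + 1/3) = 355 - 8*(-47)/3 = 355 - 1*(-376/3) = 355 + 376/3 = 1441/3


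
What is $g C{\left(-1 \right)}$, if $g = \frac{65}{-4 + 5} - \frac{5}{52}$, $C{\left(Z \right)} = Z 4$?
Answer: $- \frac{3375}{13} \approx -259.62$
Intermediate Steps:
$C{\left(Z \right)} = 4 Z$
$g = \frac{3375}{52}$ ($g = \frac{65}{1} - \frac{5}{52} = 65 \cdot 1 - \frac{5}{52} = 65 - \frac{5}{52} = \frac{3375}{52} \approx 64.904$)
$g C{\left(-1 \right)} = \frac{3375 \cdot 4 \left(-1\right)}{52} = \frac{3375}{52} \left(-4\right) = - \frac{3375}{13}$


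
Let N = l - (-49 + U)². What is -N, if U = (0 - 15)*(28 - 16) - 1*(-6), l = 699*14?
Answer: 39943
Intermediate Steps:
l = 9786
U = -174 (U = -15*12 + 6 = -180 + 6 = -174)
N = -39943 (N = 9786 - (-49 - 174)² = 9786 - 1*(-223)² = 9786 - 1*49729 = 9786 - 49729 = -39943)
-N = -1*(-39943) = 39943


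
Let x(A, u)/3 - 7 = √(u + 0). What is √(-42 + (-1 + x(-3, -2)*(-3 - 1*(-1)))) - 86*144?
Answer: -12384 + √(-85 - 6*I*√2) ≈ -12384.0 - 9.231*I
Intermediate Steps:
x(A, u) = 21 + 3*√u (x(A, u) = 21 + 3*√(u + 0) = 21 + 3*√u)
√(-42 + (-1 + x(-3, -2)*(-3 - 1*(-1)))) - 86*144 = √(-42 + (-1 + (21 + 3*√(-2))*(-3 - 1*(-1)))) - 86*144 = √(-42 + (-1 + (21 + 3*(I*√2))*(-3 + 1))) - 12384 = √(-42 + (-1 + (21 + 3*I*√2)*(-2))) - 12384 = √(-42 + (-1 + (-42 - 6*I*√2))) - 12384 = √(-42 + (-43 - 6*I*√2)) - 12384 = √(-85 - 6*I*√2) - 12384 = -12384 + √(-85 - 6*I*√2)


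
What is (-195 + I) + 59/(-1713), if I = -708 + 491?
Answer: -705815/1713 ≈ -412.03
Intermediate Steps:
I = -217
(-195 + I) + 59/(-1713) = (-195 - 217) + 59/(-1713) = -412 + 59*(-1/1713) = -412 - 59/1713 = -705815/1713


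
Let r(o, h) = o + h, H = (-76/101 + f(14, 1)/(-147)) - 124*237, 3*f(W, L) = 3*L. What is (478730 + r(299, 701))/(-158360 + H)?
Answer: -7122551310/2787505829 ≈ -2.5552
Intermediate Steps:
f(W, L) = L (f(W, L) = (3*L)/3 = L)
H = -436334909/14847 (H = (-76/101 + 1/(-147)) - 124*237 = (-76*1/101 + 1*(-1/147)) - 29388 = (-76/101 - 1/147) - 29388 = -11273/14847 - 29388 = -436334909/14847 ≈ -29389.)
r(o, h) = h + o
(478730 + r(299, 701))/(-158360 + H) = (478730 + (701 + 299))/(-158360 - 436334909/14847) = (478730 + 1000)/(-2787505829/14847) = 479730*(-14847/2787505829) = -7122551310/2787505829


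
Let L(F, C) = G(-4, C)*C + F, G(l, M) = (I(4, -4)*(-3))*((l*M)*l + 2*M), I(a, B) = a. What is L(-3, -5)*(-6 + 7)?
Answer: -5403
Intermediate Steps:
G(l, M) = -24*M - 12*M*l² (G(l, M) = (4*(-3))*((l*M)*l + 2*M) = -12*((M*l)*l + 2*M) = -12*(M*l² + 2*M) = -12*(2*M + M*l²) = -24*M - 12*M*l²)
L(F, C) = F - 216*C² (L(F, C) = (-12*C*(2 + (-4)²))*C + F = (-12*C*(2 + 16))*C + F = (-12*C*18)*C + F = (-216*C)*C + F = -216*C² + F = F - 216*C²)
L(-3, -5)*(-6 + 7) = (-3 - 216*(-5)²)*(-6 + 7) = (-3 - 216*25)*1 = (-3 - 5400)*1 = -5403*1 = -5403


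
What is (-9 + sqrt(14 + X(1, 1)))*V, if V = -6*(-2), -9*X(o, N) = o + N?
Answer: -108 + 8*sqrt(31) ≈ -63.458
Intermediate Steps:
X(o, N) = -N/9 - o/9 (X(o, N) = -(o + N)/9 = -(N + o)/9 = -N/9 - o/9)
V = 12
(-9 + sqrt(14 + X(1, 1)))*V = (-9 + sqrt(14 + (-1/9*1 - 1/9*1)))*12 = (-9 + sqrt(14 + (-1/9 - 1/9)))*12 = (-9 + sqrt(14 - 2/9))*12 = (-9 + sqrt(124/9))*12 = (-9 + 2*sqrt(31)/3)*12 = -108 + 8*sqrt(31)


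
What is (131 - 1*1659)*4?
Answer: -6112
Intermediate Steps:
(131 - 1*1659)*4 = (131 - 1659)*4 = -1528*4 = -6112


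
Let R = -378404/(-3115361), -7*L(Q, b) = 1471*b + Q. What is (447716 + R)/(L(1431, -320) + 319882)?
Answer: 3254527135720/2812613333381 ≈ 1.1571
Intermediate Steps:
L(Q, b) = -1471*b/7 - Q/7 (L(Q, b) = -(1471*b + Q)/7 = -(Q + 1471*b)/7 = -1471*b/7 - Q/7)
R = 378404/3115361 (R = -378404*(-1/3115361) = 378404/3115361 ≈ 0.12146)
(447716 + R)/(L(1431, -320) + 319882) = (447716 + 378404/3115361)/((-1471/7*(-320) - ⅐*1431) + 319882) = 1394797343880/(3115361*((470720/7 - 1431/7) + 319882)) = 1394797343880/(3115361*(469289/7 + 319882)) = 1394797343880/(3115361*(2708463/7)) = (1394797343880/3115361)*(7/2708463) = 3254527135720/2812613333381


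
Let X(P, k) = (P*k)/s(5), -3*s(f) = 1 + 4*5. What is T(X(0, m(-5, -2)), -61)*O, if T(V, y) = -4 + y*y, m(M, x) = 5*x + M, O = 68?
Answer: 252756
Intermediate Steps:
s(f) = -7 (s(f) = -(1 + 4*5)/3 = -(1 + 20)/3 = -1/3*21 = -7)
m(M, x) = M + 5*x
X(P, k) = -P*k/7 (X(P, k) = (P*k)/(-7) = (P*k)*(-1/7) = -P*k/7)
T(V, y) = -4 + y**2
T(X(0, m(-5, -2)), -61)*O = (-4 + (-61)**2)*68 = (-4 + 3721)*68 = 3717*68 = 252756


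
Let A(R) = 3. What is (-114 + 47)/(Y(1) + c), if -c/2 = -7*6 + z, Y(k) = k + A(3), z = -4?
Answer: -67/96 ≈ -0.69792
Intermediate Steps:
Y(k) = 3 + k (Y(k) = k + 3 = 3 + k)
c = 92 (c = -2*(-7*6 - 4) = -2*(-42 - 4) = -2*(-46) = 92)
(-114 + 47)/(Y(1) + c) = (-114 + 47)/((3 + 1) + 92) = -67/(4 + 92) = -67/96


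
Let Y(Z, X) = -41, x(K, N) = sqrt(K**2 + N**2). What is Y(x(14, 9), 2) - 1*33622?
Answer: -33663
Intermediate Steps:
Y(x(14, 9), 2) - 1*33622 = -41 - 1*33622 = -41 - 33622 = -33663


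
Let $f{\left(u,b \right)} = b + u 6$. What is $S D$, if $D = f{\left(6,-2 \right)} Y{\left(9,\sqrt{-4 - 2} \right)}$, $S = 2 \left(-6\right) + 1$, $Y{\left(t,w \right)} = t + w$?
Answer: $-3366 - 374 i \sqrt{6} \approx -3366.0 - 916.11 i$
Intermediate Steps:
$S = -11$ ($S = -12 + 1 = -11$)
$f{\left(u,b \right)} = b + 6 u$
$D = 306 + 34 i \sqrt{6}$ ($D = \left(-2 + 6 \cdot 6\right) \left(9 + \sqrt{-4 - 2}\right) = \left(-2 + 36\right) \left(9 + \sqrt{-6}\right) = 34 \left(9 + i \sqrt{6}\right) = 306 + 34 i \sqrt{6} \approx 306.0 + 83.283 i$)
$S D = - 11 \left(306 + 34 i \sqrt{6}\right) = -3366 - 374 i \sqrt{6}$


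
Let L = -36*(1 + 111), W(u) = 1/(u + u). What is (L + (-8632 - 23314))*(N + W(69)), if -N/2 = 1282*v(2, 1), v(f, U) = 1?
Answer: 6365065859/69 ≈ 9.2247e+7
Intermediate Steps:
W(u) = 1/(2*u)
N = -2564 ≈ -2564.0
L = -4032 (L = -36*112 = -4032)
(L + (-8632 - 23314))*(N + W(69)) = (-4032 + (-8632 - 23314))*(-2564 + (½)/69) = (-4032 - 31946)*(-2564 + (½)*(1/69)) = -35978*(-2564 + 1/138) = -35978*(-353831/138) = 6365065859/69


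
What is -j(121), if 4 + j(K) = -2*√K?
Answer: 26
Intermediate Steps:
j(K) = -4 - 2*√K
-j(121) = -(-4 - 2*√121) = -(-4 - 2*11) = -(-4 - 22) = -1*(-26) = 26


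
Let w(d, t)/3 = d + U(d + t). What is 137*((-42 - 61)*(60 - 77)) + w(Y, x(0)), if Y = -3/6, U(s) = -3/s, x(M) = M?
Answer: 479807/2 ≈ 2.3990e+5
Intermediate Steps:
Y = -1/2 (Y = -3*1/6 = -1/2 ≈ -0.50000)
w(d, t) = -9/(d + t) + 3*d (w(d, t) = 3*(d - 3/(d + t)) = -9/(d + t) + 3*d)
137*((-42 - 61)*(60 - 77)) + w(Y, x(0)) = 137*((-42 - 61)*(60 - 77)) + 3*(-3 - (-1/2 + 0)/2)/(-1/2 + 0) = 137*(-103*(-17)) + 3*(-3 - 1/2*(-1/2))/(-1/2) = 137*1751 + 3*(-2)*(-3 + 1/4) = 239887 + 3*(-2)*(-11/4) = 239887 + 33/2 = 479807/2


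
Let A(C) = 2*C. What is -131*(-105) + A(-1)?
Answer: 13753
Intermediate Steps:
-131*(-105) + A(-1) = -131*(-105) + 2*(-1) = 13755 - 2 = 13753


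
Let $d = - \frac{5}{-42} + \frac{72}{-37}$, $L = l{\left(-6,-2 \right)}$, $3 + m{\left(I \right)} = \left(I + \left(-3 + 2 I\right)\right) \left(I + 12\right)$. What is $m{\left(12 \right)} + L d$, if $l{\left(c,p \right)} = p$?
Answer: $\frac{615892}{777} \approx 792.65$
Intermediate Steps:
$m{\left(I \right)} = -3 + \left(-3 + 3 I\right) \left(12 + I\right)$ ($m{\left(I \right)} = -3 + \left(I + \left(-3 + 2 I\right)\right) \left(I + 12\right) = -3 + \left(-3 + 3 I\right) \left(12 + I\right)$)
$L = -2$
$d = - \frac{2839}{1554}$ ($d = \left(-5\right) \left(- \frac{1}{42}\right) + 72 \left(- \frac{1}{37}\right) = \frac{5}{42} - \frac{72}{37} = - \frac{2839}{1554} \approx -1.8269$)
$m{\left(12 \right)} + L d = \left(-39 + 3 \cdot 12^{2} + 33 \cdot 12\right) - - \frac{2839}{777} = \left(-39 + 3 \cdot 144 + 396\right) + \frac{2839}{777} = \left(-39 + 432 + 396\right) + \frac{2839}{777} = 789 + \frac{2839}{777} = \frac{615892}{777}$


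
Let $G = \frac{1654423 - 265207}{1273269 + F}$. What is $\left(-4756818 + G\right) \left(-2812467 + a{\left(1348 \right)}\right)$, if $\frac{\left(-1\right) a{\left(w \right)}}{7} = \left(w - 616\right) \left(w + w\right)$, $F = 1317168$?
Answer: $\frac{68292998506347284250}{863479} \approx 7.909 \cdot 10^{13}$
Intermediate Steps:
$a{\left(w \right)} = - 14 w \left(-616 + w\right)$ ($a{\left(w \right)} = - 7 \left(w - 616\right) \left(w + w\right) = - 7 \left(-616 + w\right) 2 w = - 7 \cdot 2 w \left(-616 + w\right) = - 14 w \left(-616 + w\right)$)
$G = \frac{463072}{863479}$ ($G = \frac{1654423 - 265207}{1273269 + 1317168} = \frac{1389216}{2590437} = 1389216 \cdot \frac{1}{2590437} = \frac{463072}{863479} \approx 0.53629$)
$\left(-4756818 + G\right) \left(-2812467 + a{\left(1348 \right)}\right) = \left(-4756818 + \frac{463072}{863479}\right) \left(-2812467 + 14 \cdot 1348 \left(616 - 1348\right)\right) = - \frac{4107411986750 \left(-2812467 + 14 \cdot 1348 \left(616 - 1348\right)\right)}{863479} = - \frac{4107411986750 \left(-2812467 + 14 \cdot 1348 \left(-732\right)\right)}{863479} = - \frac{4107411986750 \left(-2812467 - 13814304\right)}{863479} = \left(- \frac{4107411986750}{863479}\right) \left(-16626771\right) = \frac{68292998506347284250}{863479}$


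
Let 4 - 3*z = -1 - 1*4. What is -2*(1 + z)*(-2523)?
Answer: 20184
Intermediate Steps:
z = 3 (z = 4/3 - (-1 - 1*4)/3 = 4/3 - (-1 - 4)/3 = 4/3 - ⅓*(-5) = 4/3 + 5/3 = 3)
-2*(1 + z)*(-2523) = -2*(1 + 3)*(-2523) = -2*4*(-2523) = -8*(-2523) = 20184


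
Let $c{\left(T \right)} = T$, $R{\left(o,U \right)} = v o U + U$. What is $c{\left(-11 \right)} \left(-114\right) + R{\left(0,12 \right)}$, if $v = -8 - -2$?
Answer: $1266$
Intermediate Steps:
$v = -6$ ($v = -8 + 2 = -6$)
$R{\left(o,U \right)} = U - 6 U o$ ($R{\left(o,U \right)} = - 6 o U + U = - 6 U o + U = U - 6 U o$)
$c{\left(-11 \right)} \left(-114\right) + R{\left(0,12 \right)} = \left(-11\right) \left(-114\right) + 12 \left(1 - 0\right) = 1254 + 12 \left(1 + 0\right) = 1254 + 12 \cdot 1 = 1254 + 12 = 1266$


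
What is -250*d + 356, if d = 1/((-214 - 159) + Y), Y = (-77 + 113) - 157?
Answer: 88057/247 ≈ 356.51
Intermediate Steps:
Y = -121 (Y = 36 - 157 = -121)
d = -1/494 (d = 1/((-214 - 159) - 121) = 1/(-373 - 121) = 1/(-494) = -1/494 ≈ -0.0020243)
-250*d + 356 = -250*(-1/494) + 356 = 125/247 + 356 = 88057/247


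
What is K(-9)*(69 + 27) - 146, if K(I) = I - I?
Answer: -146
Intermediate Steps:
K(I) = 0
K(-9)*(69 + 27) - 146 = 0*(69 + 27) - 146 = 0*96 - 146 = 0 - 146 = -146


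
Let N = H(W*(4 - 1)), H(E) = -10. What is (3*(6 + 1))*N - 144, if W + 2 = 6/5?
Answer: -354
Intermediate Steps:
W = -⅘ (W = -2 + 6/5 = -⅘ ≈ -0.80000)
N = -10
(3*(6 + 1))*N - 144 = (3*(6 + 1))*(-10) - 144 = (3*7)*(-10) - 144 = 21*(-10) - 144 = -210 - 144 = -354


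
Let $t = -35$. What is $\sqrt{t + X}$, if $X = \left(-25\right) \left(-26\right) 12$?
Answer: $\sqrt{7765} \approx 88.119$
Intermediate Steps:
$X = 7800$ ($X = 650 \cdot 12 = 7800$)
$\sqrt{t + X} = \sqrt{-35 + 7800} = \sqrt{7765}$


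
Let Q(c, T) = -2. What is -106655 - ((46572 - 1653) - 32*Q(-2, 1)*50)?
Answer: -154774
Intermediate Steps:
-106655 - ((46572 - 1653) - 32*Q(-2, 1)*50) = -106655 - ((46572 - 1653) - 32*(-2)*50) = -106655 - (44919 + 64*50) = -106655 - (44919 + 3200) = -106655 - 1*48119 = -106655 - 48119 = -154774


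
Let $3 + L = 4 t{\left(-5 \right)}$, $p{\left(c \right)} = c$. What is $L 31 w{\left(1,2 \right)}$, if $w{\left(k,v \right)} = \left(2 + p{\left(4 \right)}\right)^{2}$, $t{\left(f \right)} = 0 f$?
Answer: $-3348$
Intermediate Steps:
$t{\left(f \right)} = 0$
$w{\left(k,v \right)} = 36$ ($w{\left(k,v \right)} = \left(2 + 4\right)^{2} = 6^{2} = 36$)
$L = -3$ ($L = -3 + 4 \cdot 0 = -3 + 0 = -3$)
$L 31 w{\left(1,2 \right)} = \left(-3\right) 31 \cdot 36 = \left(-93\right) 36 = -3348$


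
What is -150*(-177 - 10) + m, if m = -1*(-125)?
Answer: 28175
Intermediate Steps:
m = 125
-150*(-177 - 10) + m = -150*(-177 - 10) + 125 = -150*(-187) + 125 = 28050 + 125 = 28175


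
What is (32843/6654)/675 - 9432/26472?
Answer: -1728914021/4954069350 ≈ -0.34899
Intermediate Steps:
(32843/6654)/675 - 9432/26472 = (32843*(1/6654))*(1/675) - 9432*1/26472 = (32843/6654)*(1/675) - 393/1103 = 32843/4491450 - 393/1103 = -1728914021/4954069350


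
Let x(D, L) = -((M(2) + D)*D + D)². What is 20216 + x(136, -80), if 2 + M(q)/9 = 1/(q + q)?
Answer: -271899884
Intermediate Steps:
M(q) = -18 + 9/(2*q) (M(q) = -18 + 9/(q + q) = -18 + 9/((2*q)) = -18 + 9*(1/(2*q)) = -18 + 9/(2*q))
x(D, L) = -(D + D*(-63/4 + D))² (x(D, L) = -(((-18 + (9/2)/2) + D)*D + D)² = -(((-18 + (9/2)*(½)) + D)*D + D)² = -(((-18 + 9/4) + D)*D + D)² = -((-63/4 + D)*D + D)² = -(D*(-63/4 + D) + D)² = -(D + D*(-63/4 + D))²)
20216 + x(136, -80) = 20216 - 1/16*136²*(-59 + 4*136)² = 20216 - 1/16*18496*(-59 + 544)² = 20216 - 1/16*18496*485² = 20216 - 1/16*18496*235225 = 20216 - 271920100 = -271899884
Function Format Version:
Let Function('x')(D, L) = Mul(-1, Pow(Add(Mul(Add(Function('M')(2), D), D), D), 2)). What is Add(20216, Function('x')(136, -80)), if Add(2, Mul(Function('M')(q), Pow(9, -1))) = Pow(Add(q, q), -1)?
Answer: -271899884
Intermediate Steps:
Function('M')(q) = Add(-18, Mul(Rational(9, 2), Pow(q, -1))) (Function('M')(q) = Add(-18, Mul(9, Pow(Add(q, q), -1))) = Add(-18, Mul(9, Pow(Mul(2, q), -1))) = Add(-18, Mul(9, Mul(Rational(1, 2), Pow(q, -1)))) = Add(-18, Mul(Rational(9, 2), Pow(q, -1))))
Function('x')(D, L) = Mul(-1, Pow(Add(D, Mul(D, Add(Rational(-63, 4), D))), 2)) (Function('x')(D, L) = Mul(-1, Pow(Add(Mul(Add(Add(-18, Mul(Rational(9, 2), Pow(2, -1))), D), D), D), 2)) = Mul(-1, Pow(Add(Mul(Add(Add(-18, Mul(Rational(9, 2), Rational(1, 2))), D), D), D), 2)) = Mul(-1, Pow(Add(Mul(Add(Add(-18, Rational(9, 4)), D), D), D), 2)) = Mul(-1, Pow(Add(Mul(Add(Rational(-63, 4), D), D), D), 2)) = Mul(-1, Pow(Add(Mul(D, Add(Rational(-63, 4), D)), D), 2)) = Mul(-1, Pow(Add(D, Mul(D, Add(Rational(-63, 4), D))), 2)))
Add(20216, Function('x')(136, -80)) = Add(20216, Mul(Rational(-1, 16), Pow(136, 2), Pow(Add(-59, Mul(4, 136)), 2))) = Add(20216, Mul(Rational(-1, 16), 18496, Pow(Add(-59, 544), 2))) = Add(20216, Mul(Rational(-1, 16), 18496, Pow(485, 2))) = Add(20216, Mul(Rational(-1, 16), 18496, 235225)) = Add(20216, -271920100) = -271899884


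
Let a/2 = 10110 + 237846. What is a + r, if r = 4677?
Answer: 500589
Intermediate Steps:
a = 495912 (a = 2*(10110 + 237846) = 2*247956 = 495912)
a + r = 495912 + 4677 = 500589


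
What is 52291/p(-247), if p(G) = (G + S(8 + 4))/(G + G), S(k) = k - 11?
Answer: 12915877/123 ≈ 1.0501e+5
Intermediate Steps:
S(k) = -11 + k
p(G) = (1 + G)/(2*G) (p(G) = (G + (-11 + (8 + 4)))/(G + G) = (G + (-11 + 12))/((2*G)) = (G + 1)*(1/(2*G)) = (1 + G)*(1/(2*G)) = (1 + G)/(2*G))
52291/p(-247) = 52291/(((1/2)*(1 - 247)/(-247))) = 52291/(((1/2)*(-1/247)*(-246))) = 52291/(123/247) = 52291*(247/123) = 12915877/123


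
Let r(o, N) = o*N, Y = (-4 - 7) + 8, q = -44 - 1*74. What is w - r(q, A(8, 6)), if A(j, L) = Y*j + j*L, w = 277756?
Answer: 280588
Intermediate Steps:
q = -118 (q = -44 - 74 = -118)
Y = -3 (Y = -11 + 8 = -3)
A(j, L) = -3*j + L*j (A(j, L) = -3*j + j*L = -3*j + L*j)
r(o, N) = N*o
w - r(q, A(8, 6)) = 277756 - 8*(-3 + 6)*(-118) = 277756 - 8*3*(-118) = 277756 - 24*(-118) = 277756 - 1*(-2832) = 277756 + 2832 = 280588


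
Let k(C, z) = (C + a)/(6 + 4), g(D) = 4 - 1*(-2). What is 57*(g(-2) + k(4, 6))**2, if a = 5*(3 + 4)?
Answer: 558657/100 ≈ 5586.6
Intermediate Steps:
g(D) = 6 (g(D) = 4 + 2 = 6)
a = 35 (a = 5*7 = 35)
k(C, z) = 7/2 + C/10 (k(C, z) = (C + 35)/(6 + 4) = (35 + C)/10 = (35 + C)*(1/10) = 7/2 + C/10)
57*(g(-2) + k(4, 6))**2 = 57*(6 + (7/2 + (1/10)*4))**2 = 57*(6 + (7/2 + 2/5))**2 = 57*(6 + 39/10)**2 = 57*(99/10)**2 = 57*(9801/100) = 558657/100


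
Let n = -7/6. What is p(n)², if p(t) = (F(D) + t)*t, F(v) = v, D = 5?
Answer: 25921/1296 ≈ 20.001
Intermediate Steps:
n = -7/6 (n = -7*⅙ = -7/6 ≈ -1.1667)
p(t) = t*(5 + t) (p(t) = (5 + t)*t = t*(5 + t))
p(n)² = (-7*(5 - 7/6)/6)² = (-7/6*23/6)² = (-161/36)² = 25921/1296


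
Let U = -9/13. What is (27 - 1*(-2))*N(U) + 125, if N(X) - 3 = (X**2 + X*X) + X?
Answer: 37133/169 ≈ 219.72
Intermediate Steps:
U = -9/13 (U = -9*1/13 = -9/13 ≈ -0.69231)
N(X) = 3 + X + 2*X**2 (N(X) = 3 + ((X**2 + X*X) + X) = 3 + ((X**2 + X**2) + X) = 3 + (2*X**2 + X) = 3 + (X + 2*X**2) = 3 + X + 2*X**2)
(27 - 1*(-2))*N(U) + 125 = (27 - 1*(-2))*(3 - 9/13 + 2*(-9/13)**2) + 125 = (27 + 2)*(3 - 9/13 + 2*(81/169)) + 125 = 29*(3 - 9/13 + 162/169) + 125 = 29*(552/169) + 125 = 16008/169 + 125 = 37133/169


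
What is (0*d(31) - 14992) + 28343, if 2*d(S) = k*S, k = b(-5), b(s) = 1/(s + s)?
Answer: 13351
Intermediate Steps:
b(s) = 1/(2*s)
k = -⅒ (k = (½)/(-5) = (½)*(-⅕) = -⅒ ≈ -0.10000)
d(S) = -S/20 (d(S) = (-S/10)/2 = -S/20)
(0*d(31) - 14992) + 28343 = (0*(-1/20*31) - 14992) + 28343 = (0*(-31/20) - 14992) + 28343 = (0 - 14992) + 28343 = -14992 + 28343 = 13351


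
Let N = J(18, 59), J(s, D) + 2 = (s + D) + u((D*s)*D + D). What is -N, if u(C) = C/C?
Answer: -76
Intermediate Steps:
u(C) = 1
J(s, D) = -1 + D + s (J(s, D) = -2 + ((s + D) + 1) = -2 + ((D + s) + 1) = -2 + (1 + D + s) = -1 + D + s)
N = 76 (N = -1 + 59 + 18 = 76)
-N = -1*76 = -76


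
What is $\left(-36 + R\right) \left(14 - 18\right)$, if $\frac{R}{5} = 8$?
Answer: $-16$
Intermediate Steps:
$R = 40$ ($R = 5 \cdot 8 = 40$)
$\left(-36 + R\right) \left(14 - 18\right) = \left(-36 + 40\right) \left(14 - 18\right) = 4 \left(14 - 18\right) = 4 \left(-4\right) = -16$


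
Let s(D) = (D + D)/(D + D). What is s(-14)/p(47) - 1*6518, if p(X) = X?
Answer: -306345/47 ≈ -6518.0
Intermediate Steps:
s(D) = 1 (s(D) = (2*D)/((2*D)) = (2*D)*(1/(2*D)) = 1)
s(-14)/p(47) - 1*6518 = 1/47 - 1*6518 = 1*(1/47) - 6518 = 1/47 - 6518 = -306345/47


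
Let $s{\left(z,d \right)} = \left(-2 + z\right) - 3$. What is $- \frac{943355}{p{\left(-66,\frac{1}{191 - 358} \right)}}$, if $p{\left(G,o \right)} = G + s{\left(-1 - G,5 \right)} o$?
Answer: $\frac{157540285}{11082} \approx 14216.0$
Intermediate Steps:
$s{\left(z,d \right)} = -5 + z$
$p{\left(G,o \right)} = G + o \left(-6 - G\right)$ ($p{\left(G,o \right)} = G + \left(-5 - \left(1 + G\right)\right) o = G + \left(-6 - G\right) o = G + o \left(-6 - G\right)$)
$- \frac{943355}{p{\left(-66,\frac{1}{191 - 358} \right)}} = - \frac{943355}{-66 - \frac{6 - 66}{191 - 358}} = - \frac{943355}{-66 - \frac{1}{-167} \left(-60\right)} = - \frac{943355}{-66 - \left(- \frac{1}{167}\right) \left(-60\right)} = - \frac{943355}{-66 - \frac{60}{167}} = - \frac{943355}{- \frac{11082}{167}} = \left(-943355\right) \left(- \frac{167}{11082}\right) = \frac{157540285}{11082}$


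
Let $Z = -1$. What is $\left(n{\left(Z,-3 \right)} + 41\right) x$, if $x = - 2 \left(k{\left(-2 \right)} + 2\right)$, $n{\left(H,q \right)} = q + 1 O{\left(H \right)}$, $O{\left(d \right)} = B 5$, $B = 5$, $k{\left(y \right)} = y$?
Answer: $0$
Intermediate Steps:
$O{\left(d \right)} = 25$ ($O{\left(d \right)} = 5 \cdot 5 = 25$)
$n{\left(H,q \right)} = 25 + q$ ($n{\left(H,q \right)} = q + 1 \cdot 25 = q + 25 = 25 + q$)
$x = 0$ ($x = - 2 \left(-2 + 2\right) = \left(-2\right) 0 = 0$)
$\left(n{\left(Z,-3 \right)} + 41\right) x = \left(\left(25 - 3\right) + 41\right) 0 = \left(22 + 41\right) 0 = 63 \cdot 0 = 0$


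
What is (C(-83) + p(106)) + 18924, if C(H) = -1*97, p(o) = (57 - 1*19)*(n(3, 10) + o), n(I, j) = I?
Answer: 22969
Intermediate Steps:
p(o) = 114 + 38*o (p(o) = (57 - 1*19)*(3 + o) = (57 - 19)*(3 + o) = 38*(3 + o) = 114 + 38*o)
C(H) = -97
(C(-83) + p(106)) + 18924 = (-97 + (114 + 38*106)) + 18924 = (-97 + (114 + 4028)) + 18924 = (-97 + 4142) + 18924 = 4045 + 18924 = 22969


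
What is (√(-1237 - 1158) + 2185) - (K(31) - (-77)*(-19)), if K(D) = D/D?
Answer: 3647 + I*√2395 ≈ 3647.0 + 48.939*I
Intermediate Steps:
K(D) = 1
(√(-1237 - 1158) + 2185) - (K(31) - (-77)*(-19)) = (√(-1237 - 1158) + 2185) - (1 - (-77)*(-19)) = (√(-2395) + 2185) - (1 - 1*1463) = (I*√2395 + 2185) - (1 - 1463) = (2185 + I*√2395) - 1*(-1462) = (2185 + I*√2395) + 1462 = 3647 + I*√2395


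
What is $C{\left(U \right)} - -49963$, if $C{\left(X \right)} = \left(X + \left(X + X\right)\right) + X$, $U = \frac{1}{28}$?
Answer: $\frac{349742}{7} \approx 49963.0$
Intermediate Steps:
$U = \frac{1}{28} \approx 0.035714$
$C{\left(X \right)} = 4 X$ ($C{\left(X \right)} = \left(X + 2 X\right) + X = 3 X + X = 4 X$)
$C{\left(U \right)} - -49963 = 4 \cdot \frac{1}{28} - -49963 = \frac{1}{7} + 49963 = \frac{349742}{7}$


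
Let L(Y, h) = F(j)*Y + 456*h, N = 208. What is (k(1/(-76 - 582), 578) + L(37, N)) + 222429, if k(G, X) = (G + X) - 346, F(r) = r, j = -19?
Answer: 208458347/658 ≈ 3.1681e+5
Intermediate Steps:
k(G, X) = -346 + G + X
L(Y, h) = -19*Y + 456*h
(k(1/(-76 - 582), 578) + L(37, N)) + 222429 = ((-346 + 1/(-76 - 582) + 578) + (-19*37 + 456*208)) + 222429 = ((-346 + 1/(-658) + 578) + (-703 + 94848)) + 222429 = ((-346 - 1/658 + 578) + 94145) + 222429 = (152655/658 + 94145) + 222429 = 62100065/658 + 222429 = 208458347/658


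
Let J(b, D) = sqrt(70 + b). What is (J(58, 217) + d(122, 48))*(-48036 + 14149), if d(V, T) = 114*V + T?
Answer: -472926972 - 271096*sqrt(2) ≈ -4.7331e+8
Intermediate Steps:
d(V, T) = T + 114*V
(J(58, 217) + d(122, 48))*(-48036 + 14149) = (sqrt(70 + 58) + (48 + 114*122))*(-48036 + 14149) = (sqrt(128) + (48 + 13908))*(-33887) = (8*sqrt(2) + 13956)*(-33887) = (13956 + 8*sqrt(2))*(-33887) = -472926972 - 271096*sqrt(2)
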